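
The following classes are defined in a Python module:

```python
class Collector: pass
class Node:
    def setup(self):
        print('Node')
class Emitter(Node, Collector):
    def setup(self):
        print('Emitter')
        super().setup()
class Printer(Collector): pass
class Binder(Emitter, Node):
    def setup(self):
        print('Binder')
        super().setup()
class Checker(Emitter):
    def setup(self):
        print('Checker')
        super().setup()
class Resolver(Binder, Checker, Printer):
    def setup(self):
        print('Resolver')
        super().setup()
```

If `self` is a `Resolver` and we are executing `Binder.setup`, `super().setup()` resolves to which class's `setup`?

Checker

L[Resolver] = Resolver + merge(L[Binder], L[Checker], L[Printer], [Binder Checker Printer])
  take Binder:  [Binder Emitter Node Collector object] + [Checker Emitter Node Collector object] + [Printer Collector object] + [Binder Checker Printer]
  take Checker:  [Emitter Node Collector object] + [Checker Emitter Node Collector object] + [Printer Collector object] + [Checker Printer]
  take Emitter:  [Emitter Node Collector object] + [Emitter Node Collector object] + [Printer Collector object] + [Printer]
  take Node:  [Node Collector object] + [Node Collector object] + [Printer Collector object] + [Printer]
  take Printer:  [Collector object] + [Collector object] + [Printer Collector object] + [Printer]
  take Collector:  [Collector object] + [Collector object] + [Collector object]
  take object:  [object] + [object] + [object]
MRO: Resolver Binder Checker Emitter Node Printer Collector object
super() in Binder.setup on a Resolver instance goes to the class after Binder in Resolver's MRO: Checker.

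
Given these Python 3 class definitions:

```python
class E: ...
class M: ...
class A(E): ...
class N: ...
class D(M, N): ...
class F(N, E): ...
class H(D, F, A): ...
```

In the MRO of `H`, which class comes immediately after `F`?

N

L[H] = H + merge(L[D], L[F], L[A], [D F A])
  take D:  [D M N object] + [F N E object] + [A E object] + [D F A]
  take M:  [M N object] + [F N E object] + [A E object] + [F A]
  take F:  [N object] + [F N E object] + [A E object] + [F A]
  take N:  [N object] + [N E object] + [A E object] + [A]
  take A:  [object] + [E object] + [A E object] + [A]
  take E:  [object] + [E object] + [E object]
  take object:  [object] + [object] + [object]
MRO: H D M F N A E object
F is at position 3; next is N.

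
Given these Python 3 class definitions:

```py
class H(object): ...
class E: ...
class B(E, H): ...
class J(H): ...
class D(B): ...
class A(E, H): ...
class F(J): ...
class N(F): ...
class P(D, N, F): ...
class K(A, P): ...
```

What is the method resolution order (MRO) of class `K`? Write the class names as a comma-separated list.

K, A, P, D, B, E, N, F, J, H, object

L[K] = K + merge(L[A], L[P], [A P])
  take A:  [A E H object] + [P D B E N F J H object] + [A P]
  take P:  [E H object] + [P D B E N F J H object] + [P]
  take D:  [E H object] + [D B E N F J H object]
  take B:  [E H object] + [B E N F J H object]
  take E:  [E H object] + [E N F J H object]
  take N:  [H object] + [N F J H object]
  take F:  [H object] + [F J H object]
  take J:  [H object] + [J H object]
  take H:  [H object] + [H object]
  take object:  [object] + [object]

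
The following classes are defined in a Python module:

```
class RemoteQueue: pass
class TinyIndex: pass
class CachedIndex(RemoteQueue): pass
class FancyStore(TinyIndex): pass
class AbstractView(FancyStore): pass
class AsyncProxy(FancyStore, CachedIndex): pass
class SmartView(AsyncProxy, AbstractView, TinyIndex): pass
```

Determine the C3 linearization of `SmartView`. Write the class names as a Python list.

[SmartView, AsyncProxy, AbstractView, FancyStore, TinyIndex, CachedIndex, RemoteQueue, object]

L[SmartView] = SmartView + merge(L[AsyncProxy], L[AbstractView], L[TinyIndex], [AsyncProxy AbstractView TinyIndex])
  take AsyncProxy:  [AsyncProxy FancyStore TinyIndex CachedIndex RemoteQueue object] + [AbstractView FancyStore TinyIndex object] + [TinyIndex object] + [AsyncProxy AbstractView TinyIndex]
  take AbstractView:  [FancyStore TinyIndex CachedIndex RemoteQueue object] + [AbstractView FancyStore TinyIndex object] + [TinyIndex object] + [AbstractView TinyIndex]
  take FancyStore:  [FancyStore TinyIndex CachedIndex RemoteQueue object] + [FancyStore TinyIndex object] + [TinyIndex object] + [TinyIndex]
  take TinyIndex:  [TinyIndex CachedIndex RemoteQueue object] + [TinyIndex object] + [TinyIndex object] + [TinyIndex]
  take CachedIndex:  [CachedIndex RemoteQueue object] + [object] + [object]
  take RemoteQueue:  [RemoteQueue object] + [object] + [object]
  take object:  [object] + [object] + [object]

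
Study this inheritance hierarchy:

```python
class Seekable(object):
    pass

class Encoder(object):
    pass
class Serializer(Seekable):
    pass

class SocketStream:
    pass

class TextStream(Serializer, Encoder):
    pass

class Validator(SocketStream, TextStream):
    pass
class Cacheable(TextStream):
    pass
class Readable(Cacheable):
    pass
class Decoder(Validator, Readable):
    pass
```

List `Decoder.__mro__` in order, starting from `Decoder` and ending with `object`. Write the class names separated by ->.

L[Decoder] = Decoder + merge(L[Validator], L[Readable], [Validator Readable])
  take Validator:  [Validator SocketStream TextStream Serializer Seekable Encoder object] + [Readable Cacheable TextStream Serializer Seekable Encoder object] + [Validator Readable]
  take SocketStream:  [SocketStream TextStream Serializer Seekable Encoder object] + [Readable Cacheable TextStream Serializer Seekable Encoder object] + [Readable]
  take Readable:  [TextStream Serializer Seekable Encoder object] + [Readable Cacheable TextStream Serializer Seekable Encoder object] + [Readable]
  take Cacheable:  [TextStream Serializer Seekable Encoder object] + [Cacheable TextStream Serializer Seekable Encoder object]
  take TextStream:  [TextStream Serializer Seekable Encoder object] + [TextStream Serializer Seekable Encoder object]
  take Serializer:  [Serializer Seekable Encoder object] + [Serializer Seekable Encoder object]
  take Seekable:  [Seekable Encoder object] + [Seekable Encoder object]
  take Encoder:  [Encoder object] + [Encoder object]
  take object:  [object] + [object]

Decoder -> Validator -> SocketStream -> Readable -> Cacheable -> TextStream -> Serializer -> Seekable -> Encoder -> object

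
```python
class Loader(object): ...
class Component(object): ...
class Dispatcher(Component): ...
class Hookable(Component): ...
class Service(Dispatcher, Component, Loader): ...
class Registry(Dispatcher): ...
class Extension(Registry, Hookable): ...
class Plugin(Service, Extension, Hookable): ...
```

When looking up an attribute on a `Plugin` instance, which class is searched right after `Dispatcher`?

Hookable

L[Plugin] = Plugin + merge(L[Service], L[Extension], L[Hookable], [Service Extension Hookable])
  take Service:  [Service Dispatcher Component Loader object] + [Extension Registry Dispatcher Hookable Component object] + [Hookable Component object] + [Service Extension Hookable]
  take Extension:  [Dispatcher Component Loader object] + [Extension Registry Dispatcher Hookable Component object] + [Hookable Component object] + [Extension Hookable]
  take Registry:  [Dispatcher Component Loader object] + [Registry Dispatcher Hookable Component object] + [Hookable Component object] + [Hookable]
  take Dispatcher:  [Dispatcher Component Loader object] + [Dispatcher Hookable Component object] + [Hookable Component object] + [Hookable]
  take Hookable:  [Component Loader object] + [Hookable Component object] + [Hookable Component object] + [Hookable]
  take Component:  [Component Loader object] + [Component object] + [Component object]
  take Loader:  [Loader object] + [object] + [object]
  take object:  [object] + [object] + [object]
MRO: Plugin Service Extension Registry Dispatcher Hookable Component Loader object
Dispatcher is at position 4; next is Hookable.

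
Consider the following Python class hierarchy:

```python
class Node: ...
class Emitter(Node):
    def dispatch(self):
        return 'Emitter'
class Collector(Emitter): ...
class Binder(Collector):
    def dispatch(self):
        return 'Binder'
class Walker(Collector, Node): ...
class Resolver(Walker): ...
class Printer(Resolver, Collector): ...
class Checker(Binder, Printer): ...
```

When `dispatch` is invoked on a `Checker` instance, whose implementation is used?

L[Checker] = Checker + merge(L[Binder], L[Printer], [Binder Printer])
  take Binder:  [Binder Collector Emitter Node object] + [Printer Resolver Walker Collector Emitter Node object] + [Binder Printer]
  take Printer:  [Collector Emitter Node object] + [Printer Resolver Walker Collector Emitter Node object] + [Printer]
  take Resolver:  [Collector Emitter Node object] + [Resolver Walker Collector Emitter Node object]
  take Walker:  [Collector Emitter Node object] + [Walker Collector Emitter Node object]
  take Collector:  [Collector Emitter Node object] + [Collector Emitter Node object]
  take Emitter:  [Emitter Node object] + [Emitter Node object]
  take Node:  [Node object] + [Node object]
  take object:  [object] + [object]
MRO: Checker Binder Printer Resolver Walker Collector Emitter Node object
dispatch is defined in: Binder, Emitter. First along the MRO is Binder.

Binder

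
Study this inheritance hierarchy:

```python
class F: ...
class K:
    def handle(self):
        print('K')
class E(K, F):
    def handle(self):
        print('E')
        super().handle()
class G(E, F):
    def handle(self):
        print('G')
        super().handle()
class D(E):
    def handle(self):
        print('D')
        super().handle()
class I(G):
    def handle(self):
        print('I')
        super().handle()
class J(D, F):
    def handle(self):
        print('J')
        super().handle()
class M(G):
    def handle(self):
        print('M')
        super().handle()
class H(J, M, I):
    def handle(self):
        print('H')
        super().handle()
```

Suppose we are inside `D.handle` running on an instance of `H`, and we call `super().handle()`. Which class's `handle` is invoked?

M

L[H] = H + merge(L[J], L[M], L[I], [J M I])
  take J:  [J D E K F object] + [M G E K F object] + [I G E K F object] + [J M I]
  take D:  [D E K F object] + [M G E K F object] + [I G E K F object] + [M I]
  take M:  [E K F object] + [M G E K F object] + [I G E K F object] + [M I]
  take I:  [E K F object] + [G E K F object] + [I G E K F object] + [I]
  take G:  [E K F object] + [G E K F object] + [G E K F object]
  take E:  [E K F object] + [E K F object] + [E K F object]
  take K:  [K F object] + [K F object] + [K F object]
  take F:  [F object] + [F object] + [F object]
  take object:  [object] + [object] + [object]
MRO: H J D M I G E K F object
super() in D.handle on a H instance goes to the class after D in H's MRO: M.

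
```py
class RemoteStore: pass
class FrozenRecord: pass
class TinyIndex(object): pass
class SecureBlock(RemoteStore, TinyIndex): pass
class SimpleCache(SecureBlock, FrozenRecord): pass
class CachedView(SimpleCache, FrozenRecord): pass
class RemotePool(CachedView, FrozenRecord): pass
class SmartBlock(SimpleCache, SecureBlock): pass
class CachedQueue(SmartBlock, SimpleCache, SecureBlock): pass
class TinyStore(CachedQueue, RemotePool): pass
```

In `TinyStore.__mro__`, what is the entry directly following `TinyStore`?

L[TinyStore] = TinyStore + merge(L[CachedQueue], L[RemotePool], [CachedQueue RemotePool])
  take CachedQueue:  [CachedQueue SmartBlock SimpleCache SecureBlock RemoteStore TinyIndex FrozenRecord object] + [RemotePool CachedView SimpleCache SecureBlock RemoteStore TinyIndex FrozenRecord object] + [CachedQueue RemotePool]
  take SmartBlock:  [SmartBlock SimpleCache SecureBlock RemoteStore TinyIndex FrozenRecord object] + [RemotePool CachedView SimpleCache SecureBlock RemoteStore TinyIndex FrozenRecord object] + [RemotePool]
  take RemotePool:  [SimpleCache SecureBlock RemoteStore TinyIndex FrozenRecord object] + [RemotePool CachedView SimpleCache SecureBlock RemoteStore TinyIndex FrozenRecord object] + [RemotePool]
  take CachedView:  [SimpleCache SecureBlock RemoteStore TinyIndex FrozenRecord object] + [CachedView SimpleCache SecureBlock RemoteStore TinyIndex FrozenRecord object]
  take SimpleCache:  [SimpleCache SecureBlock RemoteStore TinyIndex FrozenRecord object] + [SimpleCache SecureBlock RemoteStore TinyIndex FrozenRecord object]
  take SecureBlock:  [SecureBlock RemoteStore TinyIndex FrozenRecord object] + [SecureBlock RemoteStore TinyIndex FrozenRecord object]
  take RemoteStore:  [RemoteStore TinyIndex FrozenRecord object] + [RemoteStore TinyIndex FrozenRecord object]
  take TinyIndex:  [TinyIndex FrozenRecord object] + [TinyIndex FrozenRecord object]
  take FrozenRecord:  [FrozenRecord object] + [FrozenRecord object]
  take object:  [object] + [object]
MRO: TinyStore CachedQueue SmartBlock RemotePool CachedView SimpleCache SecureBlock RemoteStore TinyIndex FrozenRecord object
TinyStore is at position 0; next is CachedQueue.

CachedQueue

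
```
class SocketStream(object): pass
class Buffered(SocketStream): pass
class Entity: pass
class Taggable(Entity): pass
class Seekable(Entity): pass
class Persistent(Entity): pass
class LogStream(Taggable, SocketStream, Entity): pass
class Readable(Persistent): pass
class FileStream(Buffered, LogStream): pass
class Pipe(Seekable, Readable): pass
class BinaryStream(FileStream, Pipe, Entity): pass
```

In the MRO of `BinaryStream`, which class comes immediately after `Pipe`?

Seekable

L[BinaryStream] = BinaryStream + merge(L[FileStream], L[Pipe], L[Entity], [FileStream Pipe Entity])
  take FileStream:  [FileStream Buffered LogStream Taggable SocketStream Entity object] + [Pipe Seekable Readable Persistent Entity object] + [Entity object] + [FileStream Pipe Entity]
  take Buffered:  [Buffered LogStream Taggable SocketStream Entity object] + [Pipe Seekable Readable Persistent Entity object] + [Entity object] + [Pipe Entity]
  take LogStream:  [LogStream Taggable SocketStream Entity object] + [Pipe Seekable Readable Persistent Entity object] + [Entity object] + [Pipe Entity]
  take Taggable:  [Taggable SocketStream Entity object] + [Pipe Seekable Readable Persistent Entity object] + [Entity object] + [Pipe Entity]
  take SocketStream:  [SocketStream Entity object] + [Pipe Seekable Readable Persistent Entity object] + [Entity object] + [Pipe Entity]
  take Pipe:  [Entity object] + [Pipe Seekable Readable Persistent Entity object] + [Entity object] + [Pipe Entity]
  take Seekable:  [Entity object] + [Seekable Readable Persistent Entity object] + [Entity object] + [Entity]
  take Readable:  [Entity object] + [Readable Persistent Entity object] + [Entity object] + [Entity]
  take Persistent:  [Entity object] + [Persistent Entity object] + [Entity object] + [Entity]
  take Entity:  [Entity object] + [Entity object] + [Entity object] + [Entity]
  take object:  [object] + [object] + [object]
MRO: BinaryStream FileStream Buffered LogStream Taggable SocketStream Pipe Seekable Readable Persistent Entity object
Pipe is at position 6; next is Seekable.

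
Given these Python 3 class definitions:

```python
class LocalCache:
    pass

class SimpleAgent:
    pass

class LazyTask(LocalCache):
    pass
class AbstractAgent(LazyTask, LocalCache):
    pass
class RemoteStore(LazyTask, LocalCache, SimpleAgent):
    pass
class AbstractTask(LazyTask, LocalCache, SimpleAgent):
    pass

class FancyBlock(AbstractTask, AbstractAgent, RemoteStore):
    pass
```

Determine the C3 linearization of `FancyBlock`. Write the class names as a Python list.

L[FancyBlock] = FancyBlock + merge(L[AbstractTask], L[AbstractAgent], L[RemoteStore], [AbstractTask AbstractAgent RemoteStore])
  take AbstractTask:  [AbstractTask LazyTask LocalCache SimpleAgent object] + [AbstractAgent LazyTask LocalCache object] + [RemoteStore LazyTask LocalCache SimpleAgent object] + [AbstractTask AbstractAgent RemoteStore]
  take AbstractAgent:  [LazyTask LocalCache SimpleAgent object] + [AbstractAgent LazyTask LocalCache object] + [RemoteStore LazyTask LocalCache SimpleAgent object] + [AbstractAgent RemoteStore]
  take RemoteStore:  [LazyTask LocalCache SimpleAgent object] + [LazyTask LocalCache object] + [RemoteStore LazyTask LocalCache SimpleAgent object] + [RemoteStore]
  take LazyTask:  [LazyTask LocalCache SimpleAgent object] + [LazyTask LocalCache object] + [LazyTask LocalCache SimpleAgent object]
  take LocalCache:  [LocalCache SimpleAgent object] + [LocalCache object] + [LocalCache SimpleAgent object]
  take SimpleAgent:  [SimpleAgent object] + [object] + [SimpleAgent object]
  take object:  [object] + [object] + [object]

[FancyBlock, AbstractTask, AbstractAgent, RemoteStore, LazyTask, LocalCache, SimpleAgent, object]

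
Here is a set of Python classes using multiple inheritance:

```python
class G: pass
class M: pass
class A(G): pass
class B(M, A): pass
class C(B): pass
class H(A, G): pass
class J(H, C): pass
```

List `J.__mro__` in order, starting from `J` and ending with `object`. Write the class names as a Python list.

L[J] = J + merge(L[H], L[C], [H C])
  take H:  [H A G object] + [C B M A G object] + [H C]
  take C:  [A G object] + [C B M A G object] + [C]
  take B:  [A G object] + [B M A G object]
  take M:  [A G object] + [M A G object]
  take A:  [A G object] + [A G object]
  take G:  [G object] + [G object]
  take object:  [object] + [object]

[J, H, C, B, M, A, G, object]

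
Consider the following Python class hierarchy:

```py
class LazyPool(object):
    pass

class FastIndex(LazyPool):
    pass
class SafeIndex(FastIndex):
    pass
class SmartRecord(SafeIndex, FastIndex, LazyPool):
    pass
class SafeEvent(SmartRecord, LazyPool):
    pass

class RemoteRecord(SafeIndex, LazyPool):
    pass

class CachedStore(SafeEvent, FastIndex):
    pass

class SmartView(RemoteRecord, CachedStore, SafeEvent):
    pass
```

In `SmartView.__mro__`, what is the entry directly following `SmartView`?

RemoteRecord

L[SmartView] = SmartView + merge(L[RemoteRecord], L[CachedStore], L[SafeEvent], [RemoteRecord CachedStore SafeEvent])
  take RemoteRecord:  [RemoteRecord SafeIndex FastIndex LazyPool object] + [CachedStore SafeEvent SmartRecord SafeIndex FastIndex LazyPool object] + [SafeEvent SmartRecord SafeIndex FastIndex LazyPool object] + [RemoteRecord CachedStore SafeEvent]
  take CachedStore:  [SafeIndex FastIndex LazyPool object] + [CachedStore SafeEvent SmartRecord SafeIndex FastIndex LazyPool object] + [SafeEvent SmartRecord SafeIndex FastIndex LazyPool object] + [CachedStore SafeEvent]
  take SafeEvent:  [SafeIndex FastIndex LazyPool object] + [SafeEvent SmartRecord SafeIndex FastIndex LazyPool object] + [SafeEvent SmartRecord SafeIndex FastIndex LazyPool object] + [SafeEvent]
  take SmartRecord:  [SafeIndex FastIndex LazyPool object] + [SmartRecord SafeIndex FastIndex LazyPool object] + [SmartRecord SafeIndex FastIndex LazyPool object]
  take SafeIndex:  [SafeIndex FastIndex LazyPool object] + [SafeIndex FastIndex LazyPool object] + [SafeIndex FastIndex LazyPool object]
  take FastIndex:  [FastIndex LazyPool object] + [FastIndex LazyPool object] + [FastIndex LazyPool object]
  take LazyPool:  [LazyPool object] + [LazyPool object] + [LazyPool object]
  take object:  [object] + [object] + [object]
MRO: SmartView RemoteRecord CachedStore SafeEvent SmartRecord SafeIndex FastIndex LazyPool object
SmartView is at position 0; next is RemoteRecord.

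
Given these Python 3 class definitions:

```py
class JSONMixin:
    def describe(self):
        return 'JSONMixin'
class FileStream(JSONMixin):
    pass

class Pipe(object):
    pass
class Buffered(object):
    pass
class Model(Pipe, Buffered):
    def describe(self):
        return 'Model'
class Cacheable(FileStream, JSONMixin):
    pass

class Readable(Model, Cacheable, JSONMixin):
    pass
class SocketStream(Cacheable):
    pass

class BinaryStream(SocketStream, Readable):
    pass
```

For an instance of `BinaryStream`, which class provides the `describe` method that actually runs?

L[BinaryStream] = BinaryStream + merge(L[SocketStream], L[Readable], [SocketStream Readable])
  take SocketStream:  [SocketStream Cacheable FileStream JSONMixin object] + [Readable Model Pipe Buffered Cacheable FileStream JSONMixin object] + [SocketStream Readable]
  take Readable:  [Cacheable FileStream JSONMixin object] + [Readable Model Pipe Buffered Cacheable FileStream JSONMixin object] + [Readable]
  take Model:  [Cacheable FileStream JSONMixin object] + [Model Pipe Buffered Cacheable FileStream JSONMixin object]
  take Pipe:  [Cacheable FileStream JSONMixin object] + [Pipe Buffered Cacheable FileStream JSONMixin object]
  take Buffered:  [Cacheable FileStream JSONMixin object] + [Buffered Cacheable FileStream JSONMixin object]
  take Cacheable:  [Cacheable FileStream JSONMixin object] + [Cacheable FileStream JSONMixin object]
  take FileStream:  [FileStream JSONMixin object] + [FileStream JSONMixin object]
  take JSONMixin:  [JSONMixin object] + [JSONMixin object]
  take object:  [object] + [object]
MRO: BinaryStream SocketStream Readable Model Pipe Buffered Cacheable FileStream JSONMixin object
describe is defined in: JSONMixin, Model. First along the MRO is Model.

Model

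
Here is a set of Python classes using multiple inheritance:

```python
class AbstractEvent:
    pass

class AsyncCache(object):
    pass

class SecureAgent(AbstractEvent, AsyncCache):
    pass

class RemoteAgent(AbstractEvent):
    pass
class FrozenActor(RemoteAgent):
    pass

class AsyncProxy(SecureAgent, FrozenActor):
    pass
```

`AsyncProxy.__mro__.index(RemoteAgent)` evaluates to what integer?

L[AsyncProxy] = AsyncProxy + merge(L[SecureAgent], L[FrozenActor], [SecureAgent FrozenActor])
  take SecureAgent:  [SecureAgent AbstractEvent AsyncCache object] + [FrozenActor RemoteAgent AbstractEvent object] + [SecureAgent FrozenActor]
  take FrozenActor:  [AbstractEvent AsyncCache object] + [FrozenActor RemoteAgent AbstractEvent object] + [FrozenActor]
  take RemoteAgent:  [AbstractEvent AsyncCache object] + [RemoteAgent AbstractEvent object]
  take AbstractEvent:  [AbstractEvent AsyncCache object] + [AbstractEvent object]
  take AsyncCache:  [AsyncCache object] + [object]
  take object:  [object] + [object]
MRO: AsyncProxy SecureAgent FrozenActor RemoteAgent AbstractEvent AsyncCache object
RemoteAgent sits at index 3.

3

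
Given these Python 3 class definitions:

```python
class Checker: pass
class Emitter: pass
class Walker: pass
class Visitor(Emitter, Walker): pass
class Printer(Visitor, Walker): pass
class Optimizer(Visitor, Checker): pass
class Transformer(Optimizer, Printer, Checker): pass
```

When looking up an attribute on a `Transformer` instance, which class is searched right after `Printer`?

Visitor

L[Transformer] = Transformer + merge(L[Optimizer], L[Printer], L[Checker], [Optimizer Printer Checker])
  take Optimizer:  [Optimizer Visitor Emitter Walker Checker object] + [Printer Visitor Emitter Walker object] + [Checker object] + [Optimizer Printer Checker]
  take Printer:  [Visitor Emitter Walker Checker object] + [Printer Visitor Emitter Walker object] + [Checker object] + [Printer Checker]
  take Visitor:  [Visitor Emitter Walker Checker object] + [Visitor Emitter Walker object] + [Checker object] + [Checker]
  take Emitter:  [Emitter Walker Checker object] + [Emitter Walker object] + [Checker object] + [Checker]
  take Walker:  [Walker Checker object] + [Walker object] + [Checker object] + [Checker]
  take Checker:  [Checker object] + [object] + [Checker object] + [Checker]
  take object:  [object] + [object] + [object]
MRO: Transformer Optimizer Printer Visitor Emitter Walker Checker object
Printer is at position 2; next is Visitor.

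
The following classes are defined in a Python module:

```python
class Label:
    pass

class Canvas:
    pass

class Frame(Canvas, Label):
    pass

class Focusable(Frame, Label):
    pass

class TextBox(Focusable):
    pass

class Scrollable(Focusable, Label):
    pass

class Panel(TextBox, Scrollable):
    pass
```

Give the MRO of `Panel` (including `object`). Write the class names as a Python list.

L[Panel] = Panel + merge(L[TextBox], L[Scrollable], [TextBox Scrollable])
  take TextBox:  [TextBox Focusable Frame Canvas Label object] + [Scrollable Focusable Frame Canvas Label object] + [TextBox Scrollable]
  take Scrollable:  [Focusable Frame Canvas Label object] + [Scrollable Focusable Frame Canvas Label object] + [Scrollable]
  take Focusable:  [Focusable Frame Canvas Label object] + [Focusable Frame Canvas Label object]
  take Frame:  [Frame Canvas Label object] + [Frame Canvas Label object]
  take Canvas:  [Canvas Label object] + [Canvas Label object]
  take Label:  [Label object] + [Label object]
  take object:  [object] + [object]

[Panel, TextBox, Scrollable, Focusable, Frame, Canvas, Label, object]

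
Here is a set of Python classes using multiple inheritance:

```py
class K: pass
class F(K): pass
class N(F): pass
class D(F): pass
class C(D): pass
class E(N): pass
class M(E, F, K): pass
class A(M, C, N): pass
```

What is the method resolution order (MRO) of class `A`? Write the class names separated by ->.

L[A] = A + merge(L[M], L[C], L[N], [M C N])
  take M:  [M E N F K object] + [C D F K object] + [N F K object] + [M C N]
  take E:  [E N F K object] + [C D F K object] + [N F K object] + [C N]
  take C:  [N F K object] + [C D F K object] + [N F K object] + [C N]
  take N:  [N F K object] + [D F K object] + [N F K object] + [N]
  take D:  [F K object] + [D F K object] + [F K object]
  take F:  [F K object] + [F K object] + [F K object]
  take K:  [K object] + [K object] + [K object]
  take object:  [object] + [object] + [object]

A -> M -> E -> C -> N -> D -> F -> K -> object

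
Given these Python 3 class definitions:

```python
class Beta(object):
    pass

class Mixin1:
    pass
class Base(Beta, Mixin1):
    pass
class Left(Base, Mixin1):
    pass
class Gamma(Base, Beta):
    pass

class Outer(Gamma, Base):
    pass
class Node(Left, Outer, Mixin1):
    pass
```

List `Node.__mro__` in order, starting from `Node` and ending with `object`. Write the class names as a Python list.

[Node, Left, Outer, Gamma, Base, Beta, Mixin1, object]

L[Node] = Node + merge(L[Left], L[Outer], L[Mixin1], [Left Outer Mixin1])
  take Left:  [Left Base Beta Mixin1 object] + [Outer Gamma Base Beta Mixin1 object] + [Mixin1 object] + [Left Outer Mixin1]
  take Outer:  [Base Beta Mixin1 object] + [Outer Gamma Base Beta Mixin1 object] + [Mixin1 object] + [Outer Mixin1]
  take Gamma:  [Base Beta Mixin1 object] + [Gamma Base Beta Mixin1 object] + [Mixin1 object] + [Mixin1]
  take Base:  [Base Beta Mixin1 object] + [Base Beta Mixin1 object] + [Mixin1 object] + [Mixin1]
  take Beta:  [Beta Mixin1 object] + [Beta Mixin1 object] + [Mixin1 object] + [Mixin1]
  take Mixin1:  [Mixin1 object] + [Mixin1 object] + [Mixin1 object] + [Mixin1]
  take object:  [object] + [object] + [object]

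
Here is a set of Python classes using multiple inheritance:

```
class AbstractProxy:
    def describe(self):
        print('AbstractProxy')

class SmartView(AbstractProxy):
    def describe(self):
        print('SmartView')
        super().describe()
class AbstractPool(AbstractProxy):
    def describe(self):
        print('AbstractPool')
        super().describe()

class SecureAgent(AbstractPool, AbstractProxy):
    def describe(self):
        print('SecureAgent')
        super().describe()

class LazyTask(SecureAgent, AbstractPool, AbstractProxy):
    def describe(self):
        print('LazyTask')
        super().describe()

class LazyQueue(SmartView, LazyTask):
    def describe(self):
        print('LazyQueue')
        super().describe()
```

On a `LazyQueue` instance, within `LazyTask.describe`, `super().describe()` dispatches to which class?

SecureAgent

L[LazyQueue] = LazyQueue + merge(L[SmartView], L[LazyTask], [SmartView LazyTask])
  take SmartView:  [SmartView AbstractProxy object] + [LazyTask SecureAgent AbstractPool AbstractProxy object] + [SmartView LazyTask]
  take LazyTask:  [AbstractProxy object] + [LazyTask SecureAgent AbstractPool AbstractProxy object] + [LazyTask]
  take SecureAgent:  [AbstractProxy object] + [SecureAgent AbstractPool AbstractProxy object]
  take AbstractPool:  [AbstractProxy object] + [AbstractPool AbstractProxy object]
  take AbstractProxy:  [AbstractProxy object] + [AbstractProxy object]
  take object:  [object] + [object]
MRO: LazyQueue SmartView LazyTask SecureAgent AbstractPool AbstractProxy object
super() in LazyTask.describe on a LazyQueue instance goes to the class after LazyTask in LazyQueue's MRO: SecureAgent.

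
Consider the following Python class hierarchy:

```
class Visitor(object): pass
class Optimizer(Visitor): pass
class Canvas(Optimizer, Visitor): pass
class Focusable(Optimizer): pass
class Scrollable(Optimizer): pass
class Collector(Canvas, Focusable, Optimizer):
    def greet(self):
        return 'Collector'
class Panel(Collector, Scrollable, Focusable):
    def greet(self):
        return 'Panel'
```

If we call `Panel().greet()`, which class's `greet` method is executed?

L[Panel] = Panel + merge(L[Collector], L[Scrollable], L[Focusable], [Collector Scrollable Focusable])
  take Collector:  [Collector Canvas Focusable Optimizer Visitor object] + [Scrollable Optimizer Visitor object] + [Focusable Optimizer Visitor object] + [Collector Scrollable Focusable]
  take Canvas:  [Canvas Focusable Optimizer Visitor object] + [Scrollable Optimizer Visitor object] + [Focusable Optimizer Visitor object] + [Scrollable Focusable]
  take Scrollable:  [Focusable Optimizer Visitor object] + [Scrollable Optimizer Visitor object] + [Focusable Optimizer Visitor object] + [Scrollable Focusable]
  take Focusable:  [Focusable Optimizer Visitor object] + [Optimizer Visitor object] + [Focusable Optimizer Visitor object] + [Focusable]
  take Optimizer:  [Optimizer Visitor object] + [Optimizer Visitor object] + [Optimizer Visitor object]
  take Visitor:  [Visitor object] + [Visitor object] + [Visitor object]
  take object:  [object] + [object] + [object]
MRO: Panel Collector Canvas Scrollable Focusable Optimizer Visitor object
greet is defined in: Collector, Panel. First along the MRO is Panel.

Panel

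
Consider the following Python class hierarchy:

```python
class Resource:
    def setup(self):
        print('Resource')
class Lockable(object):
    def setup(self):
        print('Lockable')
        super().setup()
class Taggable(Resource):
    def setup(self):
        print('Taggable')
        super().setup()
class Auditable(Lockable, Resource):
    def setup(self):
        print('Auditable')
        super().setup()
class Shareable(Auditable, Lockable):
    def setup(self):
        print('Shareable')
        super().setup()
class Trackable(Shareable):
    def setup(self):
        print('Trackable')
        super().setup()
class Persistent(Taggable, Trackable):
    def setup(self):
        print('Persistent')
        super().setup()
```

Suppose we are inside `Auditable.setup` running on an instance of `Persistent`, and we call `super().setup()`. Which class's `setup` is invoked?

L[Persistent] = Persistent + merge(L[Taggable], L[Trackable], [Taggable Trackable])
  take Taggable:  [Taggable Resource object] + [Trackable Shareable Auditable Lockable Resource object] + [Taggable Trackable]
  take Trackable:  [Resource object] + [Trackable Shareable Auditable Lockable Resource object] + [Trackable]
  take Shareable:  [Resource object] + [Shareable Auditable Lockable Resource object]
  take Auditable:  [Resource object] + [Auditable Lockable Resource object]
  take Lockable:  [Resource object] + [Lockable Resource object]
  take Resource:  [Resource object] + [Resource object]
  take object:  [object] + [object]
MRO: Persistent Taggable Trackable Shareable Auditable Lockable Resource object
super() in Auditable.setup on a Persistent instance goes to the class after Auditable in Persistent's MRO: Lockable.

Lockable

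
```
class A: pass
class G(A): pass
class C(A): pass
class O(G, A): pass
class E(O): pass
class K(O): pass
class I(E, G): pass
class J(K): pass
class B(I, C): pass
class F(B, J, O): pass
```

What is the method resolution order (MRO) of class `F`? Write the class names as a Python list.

[F, B, I, E, J, K, O, G, C, A, object]

L[F] = F + merge(L[B], L[J], L[O], [B J O])
  take B:  [B I E O G C A object] + [J K O G A object] + [O G A object] + [B J O]
  take I:  [I E O G C A object] + [J K O G A object] + [O G A object] + [J O]
  take E:  [E O G C A object] + [J K O G A object] + [O G A object] + [J O]
  take J:  [O G C A object] + [J K O G A object] + [O G A object] + [J O]
  take K:  [O G C A object] + [K O G A object] + [O G A object] + [O]
  take O:  [O G C A object] + [O G A object] + [O G A object] + [O]
  take G:  [G C A object] + [G A object] + [G A object]
  take C:  [C A object] + [A object] + [A object]
  take A:  [A object] + [A object] + [A object]
  take object:  [object] + [object] + [object]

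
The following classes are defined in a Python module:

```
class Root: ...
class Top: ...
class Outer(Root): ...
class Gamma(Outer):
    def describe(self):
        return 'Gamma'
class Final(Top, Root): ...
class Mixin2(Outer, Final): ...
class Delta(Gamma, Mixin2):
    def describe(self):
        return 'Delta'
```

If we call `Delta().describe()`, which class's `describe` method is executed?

Delta

L[Delta] = Delta + merge(L[Gamma], L[Mixin2], [Gamma Mixin2])
  take Gamma:  [Gamma Outer Root object] + [Mixin2 Outer Final Top Root object] + [Gamma Mixin2]
  take Mixin2:  [Outer Root object] + [Mixin2 Outer Final Top Root object] + [Mixin2]
  take Outer:  [Outer Root object] + [Outer Final Top Root object]
  take Final:  [Root object] + [Final Top Root object]
  take Top:  [Root object] + [Top Root object]
  take Root:  [Root object] + [Root object]
  take object:  [object] + [object]
MRO: Delta Gamma Mixin2 Outer Final Top Root object
describe is defined in: Delta, Gamma. First along the MRO is Delta.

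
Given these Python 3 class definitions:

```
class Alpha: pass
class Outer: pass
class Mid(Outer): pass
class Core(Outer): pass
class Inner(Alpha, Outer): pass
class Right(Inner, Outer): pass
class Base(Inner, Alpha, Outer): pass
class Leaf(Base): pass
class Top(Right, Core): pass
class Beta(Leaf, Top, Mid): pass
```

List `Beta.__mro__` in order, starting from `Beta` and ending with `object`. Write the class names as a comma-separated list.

L[Beta] = Beta + merge(L[Leaf], L[Top], L[Mid], [Leaf Top Mid])
  take Leaf:  [Leaf Base Inner Alpha Outer object] + [Top Right Inner Alpha Core Outer object] + [Mid Outer object] + [Leaf Top Mid]
  take Base:  [Base Inner Alpha Outer object] + [Top Right Inner Alpha Core Outer object] + [Mid Outer object] + [Top Mid]
  take Top:  [Inner Alpha Outer object] + [Top Right Inner Alpha Core Outer object] + [Mid Outer object] + [Top Mid]
  take Right:  [Inner Alpha Outer object] + [Right Inner Alpha Core Outer object] + [Mid Outer object] + [Mid]
  take Inner:  [Inner Alpha Outer object] + [Inner Alpha Core Outer object] + [Mid Outer object] + [Mid]
  take Alpha:  [Alpha Outer object] + [Alpha Core Outer object] + [Mid Outer object] + [Mid]
  take Core:  [Outer object] + [Core Outer object] + [Mid Outer object] + [Mid]
  take Mid:  [Outer object] + [Outer object] + [Mid Outer object] + [Mid]
  take Outer:  [Outer object] + [Outer object] + [Outer object]
  take object:  [object] + [object] + [object]

Beta, Leaf, Base, Top, Right, Inner, Alpha, Core, Mid, Outer, object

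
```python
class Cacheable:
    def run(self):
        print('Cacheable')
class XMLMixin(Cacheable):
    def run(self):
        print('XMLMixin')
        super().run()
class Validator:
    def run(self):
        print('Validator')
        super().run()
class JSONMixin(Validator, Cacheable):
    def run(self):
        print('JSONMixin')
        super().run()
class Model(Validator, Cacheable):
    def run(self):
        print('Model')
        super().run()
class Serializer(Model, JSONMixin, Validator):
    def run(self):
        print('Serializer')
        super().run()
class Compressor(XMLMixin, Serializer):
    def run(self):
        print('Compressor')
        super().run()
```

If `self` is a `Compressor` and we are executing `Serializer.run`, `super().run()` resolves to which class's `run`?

Model

L[Compressor] = Compressor + merge(L[XMLMixin], L[Serializer], [XMLMixin Serializer])
  take XMLMixin:  [XMLMixin Cacheable object] + [Serializer Model JSONMixin Validator Cacheable object] + [XMLMixin Serializer]
  take Serializer:  [Cacheable object] + [Serializer Model JSONMixin Validator Cacheable object] + [Serializer]
  take Model:  [Cacheable object] + [Model JSONMixin Validator Cacheable object]
  take JSONMixin:  [Cacheable object] + [JSONMixin Validator Cacheable object]
  take Validator:  [Cacheable object] + [Validator Cacheable object]
  take Cacheable:  [Cacheable object] + [Cacheable object]
  take object:  [object] + [object]
MRO: Compressor XMLMixin Serializer Model JSONMixin Validator Cacheable object
super() in Serializer.run on a Compressor instance goes to the class after Serializer in Compressor's MRO: Model.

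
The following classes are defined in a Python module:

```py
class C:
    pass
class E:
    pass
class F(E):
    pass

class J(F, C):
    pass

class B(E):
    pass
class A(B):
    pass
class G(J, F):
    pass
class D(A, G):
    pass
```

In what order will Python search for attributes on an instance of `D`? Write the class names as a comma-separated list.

D, A, B, G, J, F, E, C, object

L[D] = D + merge(L[A], L[G], [A G])
  take A:  [A B E object] + [G J F E C object] + [A G]
  take B:  [B E object] + [G J F E C object] + [G]
  take G:  [E object] + [G J F E C object] + [G]
  take J:  [E object] + [J F E C object]
  take F:  [E object] + [F E C object]
  take E:  [E object] + [E C object]
  take C:  [object] + [C object]
  take object:  [object] + [object]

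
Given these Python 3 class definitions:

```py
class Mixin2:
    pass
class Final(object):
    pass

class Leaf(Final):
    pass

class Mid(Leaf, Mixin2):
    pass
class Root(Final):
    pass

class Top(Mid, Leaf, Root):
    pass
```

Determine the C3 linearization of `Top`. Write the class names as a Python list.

L[Top] = Top + merge(L[Mid], L[Leaf], L[Root], [Mid Leaf Root])
  take Mid:  [Mid Leaf Final Mixin2 object] + [Leaf Final object] + [Root Final object] + [Mid Leaf Root]
  take Leaf:  [Leaf Final Mixin2 object] + [Leaf Final object] + [Root Final object] + [Leaf Root]
  take Root:  [Final Mixin2 object] + [Final object] + [Root Final object] + [Root]
  take Final:  [Final Mixin2 object] + [Final object] + [Final object]
  take Mixin2:  [Mixin2 object] + [object] + [object]
  take object:  [object] + [object] + [object]

[Top, Mid, Leaf, Root, Final, Mixin2, object]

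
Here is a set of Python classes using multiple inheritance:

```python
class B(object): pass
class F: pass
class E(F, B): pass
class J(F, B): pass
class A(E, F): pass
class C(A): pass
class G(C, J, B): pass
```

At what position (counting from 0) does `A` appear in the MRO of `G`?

L[G] = G + merge(L[C], L[J], L[B], [C J B])
  take C:  [C A E F B object] + [J F B object] + [B object] + [C J B]
  take A:  [A E F B object] + [J F B object] + [B object] + [J B]
  take E:  [E F B object] + [J F B object] + [B object] + [J B]
  take J:  [F B object] + [J F B object] + [B object] + [J B]
  take F:  [F B object] + [F B object] + [B object] + [B]
  take B:  [B object] + [B object] + [B object] + [B]
  take object:  [object] + [object] + [object]
MRO: G C A E J F B object
A sits at index 2.

2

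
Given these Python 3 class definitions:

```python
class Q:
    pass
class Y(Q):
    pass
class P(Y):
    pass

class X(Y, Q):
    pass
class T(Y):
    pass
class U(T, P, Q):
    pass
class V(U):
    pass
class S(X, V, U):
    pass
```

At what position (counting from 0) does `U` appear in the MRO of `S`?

L[S] = S + merge(L[X], L[V], L[U], [X V U])
  take X:  [X Y Q object] + [V U T P Y Q object] + [U T P Y Q object] + [X V U]
  take V:  [Y Q object] + [V U T P Y Q object] + [U T P Y Q object] + [V U]
  take U:  [Y Q object] + [U T P Y Q object] + [U T P Y Q object] + [U]
  take T:  [Y Q object] + [T P Y Q object] + [T P Y Q object]
  take P:  [Y Q object] + [P Y Q object] + [P Y Q object]
  take Y:  [Y Q object] + [Y Q object] + [Y Q object]
  take Q:  [Q object] + [Q object] + [Q object]
  take object:  [object] + [object] + [object]
MRO: S X V U T P Y Q object
U sits at index 3.

3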